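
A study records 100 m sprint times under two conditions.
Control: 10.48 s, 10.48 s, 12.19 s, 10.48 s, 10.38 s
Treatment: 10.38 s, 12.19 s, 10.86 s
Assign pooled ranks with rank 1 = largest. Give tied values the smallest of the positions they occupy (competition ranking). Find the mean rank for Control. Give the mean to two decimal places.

4.00

Sorted (descending): 12.19, 12.19, 10.86, 10.48, 10.48, 10.48, 10.38, 10.38
The 2 values of 12.19 occupy positions 1–2 → each gets rank 1.
The 3 values of 10.48 occupy positions 4–6 → each gets rank 4.
The 2 values of 10.38 occupy positions 7–8 → each gets rank 7.
Control values → pooled ranks: 10.48→4, 10.48→4, 12.19→1, 10.48→4, 10.38→7
Mean rank = (4 + 4 + 1 + 4 + 7) / 5 = 4.00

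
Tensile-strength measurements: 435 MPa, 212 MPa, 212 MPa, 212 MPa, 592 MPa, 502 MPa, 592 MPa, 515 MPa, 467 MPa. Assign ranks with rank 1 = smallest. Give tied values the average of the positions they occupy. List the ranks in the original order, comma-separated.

Sorted (ascending): 212, 212, 212, 435, 467, 502, 515, 592, 592
The 3 values of 212 occupy positions 1–3 → average rank 2.
The 2 values of 592 occupy positions 8–9 → average rank (8+9)/2 = 8.5.

4, 2, 2, 2, 8.5, 6, 8.5, 7, 5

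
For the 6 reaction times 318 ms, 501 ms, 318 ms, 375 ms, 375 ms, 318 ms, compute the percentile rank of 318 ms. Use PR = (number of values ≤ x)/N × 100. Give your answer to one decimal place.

50.0

N = 6.
Strictly below 318: 0. Equal to 318: 3.
PR = 3/6 × 100 = 50.0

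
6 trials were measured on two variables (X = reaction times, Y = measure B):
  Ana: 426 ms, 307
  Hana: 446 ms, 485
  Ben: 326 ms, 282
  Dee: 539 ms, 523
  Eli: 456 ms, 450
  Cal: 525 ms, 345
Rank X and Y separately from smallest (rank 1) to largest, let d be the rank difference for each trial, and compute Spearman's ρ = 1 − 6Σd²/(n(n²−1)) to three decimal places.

0.771

Ranks of variable 1: 2, 3, 1, 6, 4, 5
Ranks of variable 2: 2, 5, 1, 6, 4, 3
d = r₁ − r₂: 0, -2, 0, 0, 0, 2
d²: 0, 4, 0, 0, 0, 4; Σd² = 8
ρ = 1 − 6·8/(6·35) = 1 − 48/210 = 0.771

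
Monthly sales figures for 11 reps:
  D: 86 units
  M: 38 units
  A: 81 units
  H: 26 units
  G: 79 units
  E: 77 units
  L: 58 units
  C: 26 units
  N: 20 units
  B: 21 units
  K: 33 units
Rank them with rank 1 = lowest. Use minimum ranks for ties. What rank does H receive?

Sorted (ascending): 20, 21, 26, 26, 33, 38, 58, 77, 79, 81, 86
The 2 values of 26 occupy positions 3–4 → each gets rank 3.
H has value 26 units → rank 3.

3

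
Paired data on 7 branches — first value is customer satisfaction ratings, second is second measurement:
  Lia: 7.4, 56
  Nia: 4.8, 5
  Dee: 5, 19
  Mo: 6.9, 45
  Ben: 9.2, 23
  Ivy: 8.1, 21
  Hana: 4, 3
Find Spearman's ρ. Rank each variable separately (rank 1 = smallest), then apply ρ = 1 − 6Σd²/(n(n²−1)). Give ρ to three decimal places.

0.714

Ranks of variable 1: 5, 2, 3, 4, 7, 6, 1
Ranks of variable 2: 7, 2, 3, 6, 5, 4, 1
d = r₁ − r₂: -2, 0, 0, -2, 2, 2, 0
d²: 4, 0, 0, 4, 4, 4, 0; Σd² = 16
ρ = 1 − 6·16/(7·48) = 1 − 96/336 = 0.714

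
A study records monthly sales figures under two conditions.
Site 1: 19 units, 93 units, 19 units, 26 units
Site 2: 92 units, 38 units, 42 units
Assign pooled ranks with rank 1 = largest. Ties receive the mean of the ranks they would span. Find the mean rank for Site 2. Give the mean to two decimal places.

3.00

Sorted (descending): 93, 92, 42, 38, 26, 19, 19
The 2 values of 19 occupy positions 6–7 → average rank (6+7)/2 = 6.5.
Site 2 values → pooled ranks: 92→2, 38→4, 42→3
Mean rank = (2 + 4 + 3) / 3 = 3.00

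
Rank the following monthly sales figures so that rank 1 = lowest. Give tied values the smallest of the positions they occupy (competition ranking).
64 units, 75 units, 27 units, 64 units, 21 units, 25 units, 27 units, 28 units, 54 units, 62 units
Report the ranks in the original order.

8, 10, 3, 8, 1, 2, 3, 5, 6, 7

Sorted (ascending): 21, 25, 27, 27, 28, 54, 62, 64, 64, 75
The 2 values of 27 occupy positions 3–4 → each gets rank 3.
The 2 values of 64 occupy positions 8–9 → each gets rank 8.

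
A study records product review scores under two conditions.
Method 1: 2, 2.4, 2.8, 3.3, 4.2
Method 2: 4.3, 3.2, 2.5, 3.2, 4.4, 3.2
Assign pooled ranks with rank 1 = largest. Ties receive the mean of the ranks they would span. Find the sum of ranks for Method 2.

30

Sorted (descending): 4.4, 4.3, 4.2, 3.3, 3.2, 3.2, 3.2, 2.8, 2.5, 2.4, 2
The 3 values of 3.2 occupy positions 5–7 → average rank 6.
Method 2 values → pooled ranks: 4.3→2, 3.2→6, 2.5→9, 3.2→6, 4.4→1, 3.2→6
Rank sum = 2 + 6 + 9 + 6 + 1 + 6 = 30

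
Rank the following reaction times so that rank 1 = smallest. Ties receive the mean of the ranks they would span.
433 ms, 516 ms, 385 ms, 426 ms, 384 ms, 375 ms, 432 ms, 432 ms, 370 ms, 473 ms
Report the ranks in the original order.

8, 10, 4, 5, 3, 2, 6.5, 6.5, 1, 9

Sorted (ascending): 370, 375, 384, 385, 426, 432, 432, 433, 473, 516
The 2 values of 432 occupy positions 6–7 → average rank (6+7)/2 = 6.5.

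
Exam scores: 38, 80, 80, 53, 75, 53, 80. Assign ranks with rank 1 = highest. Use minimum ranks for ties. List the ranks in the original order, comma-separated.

7, 1, 1, 5, 4, 5, 1

Sorted (descending): 80, 80, 80, 75, 53, 53, 38
The 3 values of 80 occupy positions 1–3 → each gets rank 1.
The 2 values of 53 occupy positions 5–6 → each gets rank 5.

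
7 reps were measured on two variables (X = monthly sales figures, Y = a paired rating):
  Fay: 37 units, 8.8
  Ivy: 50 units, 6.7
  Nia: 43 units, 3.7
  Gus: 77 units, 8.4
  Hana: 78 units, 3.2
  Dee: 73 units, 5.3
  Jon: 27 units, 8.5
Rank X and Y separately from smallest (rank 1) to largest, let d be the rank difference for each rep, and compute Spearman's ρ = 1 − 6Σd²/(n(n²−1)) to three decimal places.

-0.643

Ranks of variable 1: 2, 4, 3, 6, 7, 5, 1
Ranks of variable 2: 7, 4, 2, 5, 1, 3, 6
d = r₁ − r₂: -5, 0, 1, 1, 6, 2, -5
d²: 25, 0, 1, 1, 36, 4, 25; Σd² = 92
ρ = 1 − 6·92/(7·48) = 1 − 552/336 = -0.643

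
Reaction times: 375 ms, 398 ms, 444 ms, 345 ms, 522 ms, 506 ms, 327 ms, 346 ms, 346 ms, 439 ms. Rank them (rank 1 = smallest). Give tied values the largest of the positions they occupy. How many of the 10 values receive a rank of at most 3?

Sorted (ascending): 327, 345, 346, 346, 375, 398, 439, 444, 506, 522
The 2 values of 346 occupy positions 3–4 → each gets rank 4.
Ranks ≤ 3: {1, 2} → 2 values.

2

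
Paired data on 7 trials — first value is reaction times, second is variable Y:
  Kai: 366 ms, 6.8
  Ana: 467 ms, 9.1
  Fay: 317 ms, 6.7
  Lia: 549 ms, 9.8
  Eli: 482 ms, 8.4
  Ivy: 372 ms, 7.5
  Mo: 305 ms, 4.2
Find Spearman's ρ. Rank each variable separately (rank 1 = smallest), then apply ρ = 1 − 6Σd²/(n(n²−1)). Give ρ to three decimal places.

Ranks of variable 1: 3, 5, 2, 7, 6, 4, 1
Ranks of variable 2: 3, 6, 2, 7, 5, 4, 1
d = r₁ − r₂: 0, -1, 0, 0, 1, 0, 0
d²: 0, 1, 0, 0, 1, 0, 0; Σd² = 2
ρ = 1 − 6·2/(7·48) = 1 − 12/336 = 0.964

0.964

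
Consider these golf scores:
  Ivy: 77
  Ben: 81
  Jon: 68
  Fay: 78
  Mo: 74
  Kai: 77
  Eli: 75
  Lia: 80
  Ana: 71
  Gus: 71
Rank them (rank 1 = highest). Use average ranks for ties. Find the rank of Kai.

Sorted (descending): 81, 80, 78, 77, 77, 75, 74, 71, 71, 68
The 2 values of 77 occupy positions 4–5 → average rank (4+5)/2 = 4.5.
The 2 values of 71 occupy positions 8–9 → average rank (8+9)/2 = 8.5.
Kai has value 77 → rank 4.5.

4.5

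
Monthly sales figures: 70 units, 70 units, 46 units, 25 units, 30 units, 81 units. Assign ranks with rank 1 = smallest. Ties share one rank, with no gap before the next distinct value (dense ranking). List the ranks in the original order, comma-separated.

Sorted (ascending): 25, 30, 46, 70, 70, 81
The 2 values of 70 share dense rank 4.
Remaining distinct values take the next consecutive integers.

4, 4, 3, 1, 2, 5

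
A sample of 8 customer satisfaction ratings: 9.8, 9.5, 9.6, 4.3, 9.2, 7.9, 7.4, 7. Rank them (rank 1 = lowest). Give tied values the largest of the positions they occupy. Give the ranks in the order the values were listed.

8, 6, 7, 1, 5, 4, 3, 2

Sorted (ascending): 4.3, 7, 7.4, 7.9, 9.2, 9.5, 9.6, 9.8
No ties — each value takes its position as its rank.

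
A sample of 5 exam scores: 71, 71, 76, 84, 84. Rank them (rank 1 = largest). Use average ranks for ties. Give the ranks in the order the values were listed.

Sorted (descending): 84, 84, 76, 71, 71
The 2 values of 84 occupy positions 1–2 → average rank (1+2)/2 = 1.5.
The 2 values of 71 occupy positions 4–5 → average rank (4+5)/2 = 4.5.

4.5, 4.5, 3, 1.5, 1.5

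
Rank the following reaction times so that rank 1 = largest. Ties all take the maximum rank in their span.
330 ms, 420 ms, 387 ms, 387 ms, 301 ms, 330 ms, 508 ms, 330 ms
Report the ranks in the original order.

7, 2, 4, 4, 8, 7, 1, 7

Sorted (descending): 508, 420, 387, 387, 330, 330, 330, 301
The 2 values of 387 occupy positions 3–4 → each gets rank 4.
The 3 values of 330 occupy positions 5–7 → each gets rank 7.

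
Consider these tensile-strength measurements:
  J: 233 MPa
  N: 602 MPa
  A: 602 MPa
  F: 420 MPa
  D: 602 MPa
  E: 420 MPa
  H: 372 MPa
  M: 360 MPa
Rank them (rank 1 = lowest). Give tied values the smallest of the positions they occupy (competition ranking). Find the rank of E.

Sorted (ascending): 233, 360, 372, 420, 420, 602, 602, 602
The 2 values of 420 occupy positions 4–5 → each gets rank 4.
The 3 values of 602 occupy positions 6–8 → each gets rank 6.
E has value 420 MPa → rank 4.

4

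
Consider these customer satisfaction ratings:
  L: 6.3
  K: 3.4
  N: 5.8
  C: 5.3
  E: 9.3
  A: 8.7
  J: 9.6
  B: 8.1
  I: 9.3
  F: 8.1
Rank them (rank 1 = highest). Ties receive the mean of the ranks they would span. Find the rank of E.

Sorted (descending): 9.6, 9.3, 9.3, 8.7, 8.1, 8.1, 6.3, 5.8, 5.3, 3.4
The 2 values of 9.3 occupy positions 2–3 → average rank (2+3)/2 = 2.5.
The 2 values of 8.1 occupy positions 5–6 → average rank (5+6)/2 = 5.5.
E has value 9.3 → rank 2.5.

2.5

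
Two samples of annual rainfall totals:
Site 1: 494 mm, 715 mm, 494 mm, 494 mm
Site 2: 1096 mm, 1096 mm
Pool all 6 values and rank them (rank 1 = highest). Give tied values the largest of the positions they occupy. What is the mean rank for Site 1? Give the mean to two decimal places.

5.25

Sorted (descending): 1096, 1096, 715, 494, 494, 494
The 2 values of 1096 occupy positions 1–2 → each gets rank 2.
The 3 values of 494 occupy positions 4–6 → each gets rank 6.
Site 1 values → pooled ranks: 494→6, 715→3, 494→6, 494→6
Mean rank = (6 + 3 + 6 + 6) / 4 = 5.25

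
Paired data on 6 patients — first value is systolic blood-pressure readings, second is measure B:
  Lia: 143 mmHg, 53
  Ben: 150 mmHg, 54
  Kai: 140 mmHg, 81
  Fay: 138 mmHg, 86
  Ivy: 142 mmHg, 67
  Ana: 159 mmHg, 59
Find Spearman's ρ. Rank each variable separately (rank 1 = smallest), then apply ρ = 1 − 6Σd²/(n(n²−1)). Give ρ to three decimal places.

Ranks of variable 1: 4, 5, 2, 1, 3, 6
Ranks of variable 2: 1, 2, 5, 6, 4, 3
d = r₁ − r₂: 3, 3, -3, -5, -1, 3
d²: 9, 9, 9, 25, 1, 9; Σd² = 62
ρ = 1 − 6·62/(6·35) = 1 − 372/210 = -0.771

-0.771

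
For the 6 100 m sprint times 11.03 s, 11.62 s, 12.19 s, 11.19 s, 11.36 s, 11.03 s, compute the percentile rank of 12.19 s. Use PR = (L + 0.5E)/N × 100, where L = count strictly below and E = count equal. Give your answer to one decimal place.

91.7

N = 6.
Strictly below 12.19: 5. Equal to 12.19: 1.
PR = (5 + 0.5·1)/6 × 100 = 91.7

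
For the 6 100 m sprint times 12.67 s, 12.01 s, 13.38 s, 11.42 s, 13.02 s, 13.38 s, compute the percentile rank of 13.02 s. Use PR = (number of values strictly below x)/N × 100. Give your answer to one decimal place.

50.0

N = 6.
Strictly below 13.02: 3. Equal to 13.02: 1.
PR = 3/6 × 100 = 50.0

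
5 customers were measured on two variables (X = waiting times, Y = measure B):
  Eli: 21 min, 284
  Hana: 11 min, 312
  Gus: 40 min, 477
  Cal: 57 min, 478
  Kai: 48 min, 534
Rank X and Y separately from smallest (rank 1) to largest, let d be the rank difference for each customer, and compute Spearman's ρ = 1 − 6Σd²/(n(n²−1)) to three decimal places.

0.800

Ranks of variable 1: 2, 1, 3, 5, 4
Ranks of variable 2: 1, 2, 3, 4, 5
d = r₁ − r₂: 1, -1, 0, 1, -1
d²: 1, 1, 0, 1, 1; Σd² = 4
ρ = 1 − 6·4/(5·24) = 1 − 24/120 = 0.800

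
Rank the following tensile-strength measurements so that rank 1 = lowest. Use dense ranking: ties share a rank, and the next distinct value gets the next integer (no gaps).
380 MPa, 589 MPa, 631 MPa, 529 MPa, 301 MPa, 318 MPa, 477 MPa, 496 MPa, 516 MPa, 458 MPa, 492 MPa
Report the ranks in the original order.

3, 10, 11, 9, 1, 2, 5, 7, 8, 4, 6

Sorted (ascending): 301, 318, 380, 458, 477, 492, 496, 516, 529, 589, 631
No ties — each value takes its position as its rank.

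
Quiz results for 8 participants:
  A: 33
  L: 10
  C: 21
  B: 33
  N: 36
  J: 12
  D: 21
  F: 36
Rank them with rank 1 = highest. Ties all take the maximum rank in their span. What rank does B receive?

Sorted (descending): 36, 36, 33, 33, 21, 21, 12, 10
The 2 values of 36 occupy positions 1–2 → each gets rank 2.
The 2 values of 33 occupy positions 3–4 → each gets rank 4.
The 2 values of 21 occupy positions 5–6 → each gets rank 6.
B has value 33 → rank 4.

4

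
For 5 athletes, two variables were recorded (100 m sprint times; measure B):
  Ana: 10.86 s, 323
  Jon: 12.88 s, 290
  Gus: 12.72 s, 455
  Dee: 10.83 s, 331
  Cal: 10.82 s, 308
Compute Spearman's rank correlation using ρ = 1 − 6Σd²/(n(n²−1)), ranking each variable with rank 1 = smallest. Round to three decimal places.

-0.100

Ranks of variable 1: 3, 5, 4, 2, 1
Ranks of variable 2: 3, 1, 5, 4, 2
d = r₁ − r₂: 0, 4, -1, -2, -1
d²: 0, 16, 1, 4, 1; Σd² = 22
ρ = 1 − 6·22/(5·24) = 1 − 132/120 = -0.100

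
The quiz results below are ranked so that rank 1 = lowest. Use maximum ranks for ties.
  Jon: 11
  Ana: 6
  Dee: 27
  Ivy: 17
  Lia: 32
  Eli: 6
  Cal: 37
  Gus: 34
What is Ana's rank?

Sorted (ascending): 6, 6, 11, 17, 27, 32, 34, 37
The 2 values of 6 occupy positions 1–2 → each gets rank 2.
Ana has value 6 → rank 2.

2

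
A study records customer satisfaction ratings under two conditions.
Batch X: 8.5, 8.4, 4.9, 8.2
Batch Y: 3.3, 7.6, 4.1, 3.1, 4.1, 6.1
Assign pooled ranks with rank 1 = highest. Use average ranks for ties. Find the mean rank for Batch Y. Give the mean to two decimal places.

Sorted (descending): 8.5, 8.4, 8.2, 7.6, 6.1, 4.9, 4.1, 4.1, 3.3, 3.1
The 2 values of 4.1 occupy positions 7–8 → average rank (7+8)/2 = 7.5.
Batch Y values → pooled ranks: 3.3→9, 7.6→4, 4.1→7.5, 3.1→10, 4.1→7.5, 6.1→5
Mean rank = (9 + 4 + 7.5 + 10 + 7.5 + 5) / 6 = 7.17

7.17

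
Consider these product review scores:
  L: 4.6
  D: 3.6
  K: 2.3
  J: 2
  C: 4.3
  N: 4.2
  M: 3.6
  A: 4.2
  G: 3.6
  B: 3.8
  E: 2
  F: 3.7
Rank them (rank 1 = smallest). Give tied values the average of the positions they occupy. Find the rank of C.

11

Sorted (ascending): 2, 2, 2.3, 3.6, 3.6, 3.6, 3.7, 3.8, 4.2, 4.2, 4.3, 4.6
The 2 values of 2 occupy positions 1–2 → average rank (1+2)/2 = 1.5.
The 3 values of 3.6 occupy positions 4–6 → average rank 5.
The 2 values of 4.2 occupy positions 9–10 → average rank (9+10)/2 = 9.5.
C has value 4.3 → rank 11.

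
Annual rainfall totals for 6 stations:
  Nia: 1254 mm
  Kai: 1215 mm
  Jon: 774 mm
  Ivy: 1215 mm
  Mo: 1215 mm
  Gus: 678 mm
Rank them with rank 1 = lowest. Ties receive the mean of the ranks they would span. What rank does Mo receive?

4

Sorted (ascending): 678, 774, 1215, 1215, 1215, 1254
The 3 values of 1215 occupy positions 3–5 → average rank 4.
Mo has value 1215 mm → rank 4.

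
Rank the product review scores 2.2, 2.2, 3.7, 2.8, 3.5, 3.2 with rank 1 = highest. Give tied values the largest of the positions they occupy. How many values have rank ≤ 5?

Sorted (descending): 3.7, 3.5, 3.2, 2.8, 2.2, 2.2
The 2 values of 2.2 occupy positions 5–6 → each gets rank 6.
Ranks ≤ 5: {1, 2, 3, 4} → 4 values.

4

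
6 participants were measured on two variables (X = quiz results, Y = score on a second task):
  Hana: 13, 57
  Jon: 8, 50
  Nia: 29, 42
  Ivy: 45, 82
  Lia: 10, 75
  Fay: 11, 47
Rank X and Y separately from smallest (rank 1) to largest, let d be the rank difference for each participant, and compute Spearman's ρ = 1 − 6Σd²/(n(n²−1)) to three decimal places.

Ranks of variable 1: 4, 1, 5, 6, 2, 3
Ranks of variable 2: 4, 3, 1, 6, 5, 2
d = r₁ − r₂: 0, -2, 4, 0, -3, 1
d²: 0, 4, 16, 0, 9, 1; Σd² = 30
ρ = 1 − 6·30/(6·35) = 1 − 180/210 = 0.143

0.143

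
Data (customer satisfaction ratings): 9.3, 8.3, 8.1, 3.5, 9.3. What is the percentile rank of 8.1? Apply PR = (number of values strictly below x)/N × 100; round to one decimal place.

20.0

N = 5.
Strictly below 8.1: 1. Equal to 8.1: 1.
PR = 1/5 × 100 = 20.0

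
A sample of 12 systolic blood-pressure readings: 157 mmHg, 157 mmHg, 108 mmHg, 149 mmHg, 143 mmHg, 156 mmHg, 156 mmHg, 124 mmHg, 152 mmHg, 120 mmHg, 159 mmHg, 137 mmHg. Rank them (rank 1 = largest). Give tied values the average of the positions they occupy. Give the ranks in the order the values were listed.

2.5, 2.5, 12, 7, 8, 4.5, 4.5, 10, 6, 11, 1, 9

Sorted (descending): 159, 157, 157, 156, 156, 152, 149, 143, 137, 124, 120, 108
The 2 values of 157 occupy positions 2–3 → average rank (2+3)/2 = 2.5.
The 2 values of 156 occupy positions 4–5 → average rank (4+5)/2 = 4.5.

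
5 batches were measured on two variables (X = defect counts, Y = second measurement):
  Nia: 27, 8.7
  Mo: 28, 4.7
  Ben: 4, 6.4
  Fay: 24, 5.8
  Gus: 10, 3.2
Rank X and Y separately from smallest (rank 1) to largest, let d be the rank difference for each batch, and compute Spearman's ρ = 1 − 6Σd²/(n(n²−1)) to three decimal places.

0.000

Ranks of variable 1: 4, 5, 1, 3, 2
Ranks of variable 2: 5, 2, 4, 3, 1
d = r₁ − r₂: -1, 3, -3, 0, 1
d²: 1, 9, 9, 0, 1; Σd² = 20
ρ = 1 − 6·20/(5·24) = 1 − 120/120 = 0.000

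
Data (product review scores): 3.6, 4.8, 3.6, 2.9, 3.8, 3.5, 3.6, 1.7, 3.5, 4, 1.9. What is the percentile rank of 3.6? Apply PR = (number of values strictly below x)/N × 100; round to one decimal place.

N = 11.
Strictly below 3.6: 5. Equal to 3.6: 3.
PR = 5/11 × 100 = 45.5

45.5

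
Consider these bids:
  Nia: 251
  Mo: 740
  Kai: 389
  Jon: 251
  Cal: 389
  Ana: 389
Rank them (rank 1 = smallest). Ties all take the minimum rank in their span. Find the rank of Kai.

Sorted (ascending): 251, 251, 389, 389, 389, 740
The 2 values of 251 occupy positions 1–2 → each gets rank 1.
The 3 values of 389 occupy positions 3–5 → each gets rank 3.
Kai has value 389 → rank 3.

3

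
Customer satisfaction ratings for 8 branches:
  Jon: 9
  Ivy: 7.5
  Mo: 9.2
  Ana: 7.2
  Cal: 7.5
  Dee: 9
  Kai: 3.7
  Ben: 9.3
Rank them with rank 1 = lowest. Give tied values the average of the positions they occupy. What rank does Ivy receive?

Sorted (ascending): 3.7, 7.2, 7.5, 7.5, 9, 9, 9.2, 9.3
The 2 values of 7.5 occupy positions 3–4 → average rank (3+4)/2 = 3.5.
The 2 values of 9 occupy positions 5–6 → average rank (5+6)/2 = 5.5.
Ivy has value 7.5 → rank 3.5.

3.5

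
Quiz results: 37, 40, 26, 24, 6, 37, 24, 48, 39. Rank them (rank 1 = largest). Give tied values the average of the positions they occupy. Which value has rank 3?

39

Sorted (descending): 48, 40, 39, 37, 37, 26, 24, 24, 6
The 2 values of 37 occupy positions 4–5 → average rank (4+5)/2 = 4.5.
The 2 values of 24 occupy positions 7–8 → average rank (7+8)/2 = 7.5.
Rank 3 → value 39.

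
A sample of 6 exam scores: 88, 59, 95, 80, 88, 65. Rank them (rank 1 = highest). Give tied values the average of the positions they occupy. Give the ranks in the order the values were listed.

Sorted (descending): 95, 88, 88, 80, 65, 59
The 2 values of 88 occupy positions 2–3 → average rank (2+3)/2 = 2.5.

2.5, 6, 1, 4, 2.5, 5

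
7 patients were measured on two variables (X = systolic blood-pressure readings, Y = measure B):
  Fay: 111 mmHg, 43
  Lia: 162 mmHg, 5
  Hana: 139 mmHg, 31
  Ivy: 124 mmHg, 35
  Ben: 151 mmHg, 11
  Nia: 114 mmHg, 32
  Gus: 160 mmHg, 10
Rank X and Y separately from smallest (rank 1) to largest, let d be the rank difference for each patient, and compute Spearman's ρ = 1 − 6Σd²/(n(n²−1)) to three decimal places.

-0.964

Ranks of variable 1: 1, 7, 4, 3, 5, 2, 6
Ranks of variable 2: 7, 1, 4, 6, 3, 5, 2
d = r₁ − r₂: -6, 6, 0, -3, 2, -3, 4
d²: 36, 36, 0, 9, 4, 9, 16; Σd² = 110
ρ = 1 − 6·110/(7·48) = 1 − 660/336 = -0.964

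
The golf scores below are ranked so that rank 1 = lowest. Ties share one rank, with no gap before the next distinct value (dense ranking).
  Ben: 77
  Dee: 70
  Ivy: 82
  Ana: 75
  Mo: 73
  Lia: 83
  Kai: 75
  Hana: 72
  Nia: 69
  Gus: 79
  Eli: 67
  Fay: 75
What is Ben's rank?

7

Sorted (ascending): 67, 69, 70, 72, 73, 75, 75, 75, 77, 79, 82, 83
The 3 values of 75 share dense rank 6.
Remaining distinct values take the next consecutive integers.
Ben has value 77 → rank 7.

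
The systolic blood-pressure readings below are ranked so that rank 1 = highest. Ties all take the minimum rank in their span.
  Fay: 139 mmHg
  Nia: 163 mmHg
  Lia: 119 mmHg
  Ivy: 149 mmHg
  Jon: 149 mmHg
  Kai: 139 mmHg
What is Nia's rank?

Sorted (descending): 163, 149, 149, 139, 139, 119
The 2 values of 149 occupy positions 2–3 → each gets rank 2.
The 2 values of 139 occupy positions 4–5 → each gets rank 4.
Nia has value 163 mmHg → rank 1.

1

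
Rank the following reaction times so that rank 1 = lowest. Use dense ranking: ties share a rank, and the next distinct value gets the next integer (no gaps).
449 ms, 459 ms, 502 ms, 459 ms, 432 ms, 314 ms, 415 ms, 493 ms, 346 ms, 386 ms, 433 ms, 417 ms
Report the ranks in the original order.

Sorted (ascending): 314, 346, 386, 415, 417, 432, 433, 449, 459, 459, 493, 502
The 2 values of 459 share dense rank 9.
Remaining distinct values take the next consecutive integers.

8, 9, 11, 9, 6, 1, 4, 10, 2, 3, 7, 5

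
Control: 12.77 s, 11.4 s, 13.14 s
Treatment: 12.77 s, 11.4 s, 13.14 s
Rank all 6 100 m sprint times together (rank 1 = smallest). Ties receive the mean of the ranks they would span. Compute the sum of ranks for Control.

Sorted (ascending): 11.4, 11.4, 12.77, 12.77, 13.14, 13.14
The 2 values of 11.4 occupy positions 1–2 → average rank (1+2)/2 = 1.5.
The 2 values of 12.77 occupy positions 3–4 → average rank (3+4)/2 = 3.5.
The 2 values of 13.14 occupy positions 5–6 → average rank (5+6)/2 = 5.5.
Control values → pooled ranks: 12.77→3.5, 11.4→1.5, 13.14→5.5
Rank sum = 3.5 + 1.5 + 5.5 = 10.5

10.5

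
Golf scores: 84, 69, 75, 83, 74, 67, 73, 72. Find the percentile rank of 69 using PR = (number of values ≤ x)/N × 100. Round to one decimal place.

25.0

N = 8.
Strictly below 69: 1. Equal to 69: 1.
PR = 2/8 × 100 = 25.0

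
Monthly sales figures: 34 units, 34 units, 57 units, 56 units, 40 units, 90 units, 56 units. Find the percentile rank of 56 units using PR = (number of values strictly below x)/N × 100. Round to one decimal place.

42.9

N = 7.
Strictly below 56: 3. Equal to 56: 2.
PR = 3/7 × 100 = 42.9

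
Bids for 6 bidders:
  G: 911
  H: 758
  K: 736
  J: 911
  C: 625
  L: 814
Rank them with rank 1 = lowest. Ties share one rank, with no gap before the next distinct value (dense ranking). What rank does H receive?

3

Sorted (ascending): 625, 736, 758, 814, 911, 911
The 2 values of 911 share dense rank 5.
Remaining distinct values take the next consecutive integers.
H has value 758 → rank 3.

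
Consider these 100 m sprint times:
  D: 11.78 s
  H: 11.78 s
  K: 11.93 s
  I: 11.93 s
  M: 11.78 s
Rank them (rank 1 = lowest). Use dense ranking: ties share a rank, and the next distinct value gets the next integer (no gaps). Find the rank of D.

Sorted (ascending): 11.78, 11.78, 11.78, 11.93, 11.93
The 3 values of 11.78 share dense rank 1.
The 2 values of 11.93 share dense rank 2.
D has value 11.78 s → rank 1.

1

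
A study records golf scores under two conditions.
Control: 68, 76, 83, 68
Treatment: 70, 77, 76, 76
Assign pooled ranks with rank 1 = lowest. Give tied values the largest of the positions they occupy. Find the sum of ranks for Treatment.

22

Sorted (ascending): 68, 68, 70, 76, 76, 76, 77, 83
The 2 values of 68 occupy positions 1–2 → each gets rank 2.
The 3 values of 76 occupy positions 4–6 → each gets rank 6.
Treatment values → pooled ranks: 70→3, 77→7, 76→6, 76→6
Rank sum = 3 + 7 + 6 + 6 = 22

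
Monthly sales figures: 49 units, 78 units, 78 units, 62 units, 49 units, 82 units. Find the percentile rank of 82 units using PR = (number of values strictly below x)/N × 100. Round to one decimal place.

N = 6.
Strictly below 82: 5. Equal to 82: 1.
PR = 5/6 × 100 = 83.3

83.3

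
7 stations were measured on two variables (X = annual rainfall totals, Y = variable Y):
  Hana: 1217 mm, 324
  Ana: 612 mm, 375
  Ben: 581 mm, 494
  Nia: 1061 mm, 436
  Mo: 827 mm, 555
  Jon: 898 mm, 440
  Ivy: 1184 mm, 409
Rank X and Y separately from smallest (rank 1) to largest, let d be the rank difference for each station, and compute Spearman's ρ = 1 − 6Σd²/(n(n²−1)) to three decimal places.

Ranks of variable 1: 7, 2, 1, 5, 3, 4, 6
Ranks of variable 2: 1, 2, 6, 4, 7, 5, 3
d = r₁ − r₂: 6, 0, -5, 1, -4, -1, 3
d²: 36, 0, 25, 1, 16, 1, 9; Σd² = 88
ρ = 1 − 6·88/(7·48) = 1 − 528/336 = -0.571

-0.571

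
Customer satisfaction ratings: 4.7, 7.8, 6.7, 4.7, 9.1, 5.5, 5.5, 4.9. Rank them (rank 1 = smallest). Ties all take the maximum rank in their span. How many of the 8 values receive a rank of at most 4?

Sorted (ascending): 4.7, 4.7, 4.9, 5.5, 5.5, 6.7, 7.8, 9.1
The 2 values of 4.7 occupy positions 1–2 → each gets rank 2.
The 2 values of 5.5 occupy positions 4–5 → each gets rank 5.
Ranks ≤ 4: {2, 2, 3} → 3 values.

3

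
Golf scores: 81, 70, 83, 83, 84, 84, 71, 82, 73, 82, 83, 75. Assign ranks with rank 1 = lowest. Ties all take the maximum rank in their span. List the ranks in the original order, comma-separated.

Sorted (ascending): 70, 71, 73, 75, 81, 82, 82, 83, 83, 83, 84, 84
The 2 values of 82 occupy positions 6–7 → each gets rank 7.
The 3 values of 83 occupy positions 8–10 → each gets rank 10.
The 2 values of 84 occupy positions 11–12 → each gets rank 12.

5, 1, 10, 10, 12, 12, 2, 7, 3, 7, 10, 4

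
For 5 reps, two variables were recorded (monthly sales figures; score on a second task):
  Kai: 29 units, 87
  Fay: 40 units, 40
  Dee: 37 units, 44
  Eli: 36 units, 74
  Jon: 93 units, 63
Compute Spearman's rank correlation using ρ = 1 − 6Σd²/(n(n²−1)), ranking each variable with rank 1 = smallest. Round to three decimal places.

-0.700

Ranks of variable 1: 1, 4, 3, 2, 5
Ranks of variable 2: 5, 1, 2, 4, 3
d = r₁ − r₂: -4, 3, 1, -2, 2
d²: 16, 9, 1, 4, 4; Σd² = 34
ρ = 1 − 6·34/(5·24) = 1 − 204/120 = -0.700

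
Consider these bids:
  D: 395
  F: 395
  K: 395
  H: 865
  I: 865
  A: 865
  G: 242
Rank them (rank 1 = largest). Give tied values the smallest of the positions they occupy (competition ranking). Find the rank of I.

1

Sorted (descending): 865, 865, 865, 395, 395, 395, 242
The 3 values of 865 occupy positions 1–3 → each gets rank 1.
The 3 values of 395 occupy positions 4–6 → each gets rank 4.
I has value 865 → rank 1.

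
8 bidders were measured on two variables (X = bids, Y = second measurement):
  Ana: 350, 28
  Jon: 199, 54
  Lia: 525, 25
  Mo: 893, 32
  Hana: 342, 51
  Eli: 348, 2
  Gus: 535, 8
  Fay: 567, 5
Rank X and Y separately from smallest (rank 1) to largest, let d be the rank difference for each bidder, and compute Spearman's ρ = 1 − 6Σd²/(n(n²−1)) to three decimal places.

-0.405

Ranks of variable 1: 4, 1, 5, 8, 2, 3, 6, 7
Ranks of variable 2: 5, 8, 4, 6, 7, 1, 3, 2
d = r₁ − r₂: -1, -7, 1, 2, -5, 2, 3, 5
d²: 1, 49, 1, 4, 25, 4, 9, 25; Σd² = 118
ρ = 1 − 6·118/(8·63) = 1 − 708/504 = -0.405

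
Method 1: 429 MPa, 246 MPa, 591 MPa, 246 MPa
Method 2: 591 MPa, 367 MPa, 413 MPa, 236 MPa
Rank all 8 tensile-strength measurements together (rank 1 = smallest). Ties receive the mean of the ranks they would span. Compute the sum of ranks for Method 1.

18.5

Sorted (ascending): 236, 246, 246, 367, 413, 429, 591, 591
The 2 values of 246 occupy positions 2–3 → average rank (2+3)/2 = 2.5.
The 2 values of 591 occupy positions 7–8 → average rank (7+8)/2 = 7.5.
Method 1 values → pooled ranks: 429→6, 246→2.5, 591→7.5, 246→2.5
Rank sum = 6 + 2.5 + 7.5 + 2.5 = 18.5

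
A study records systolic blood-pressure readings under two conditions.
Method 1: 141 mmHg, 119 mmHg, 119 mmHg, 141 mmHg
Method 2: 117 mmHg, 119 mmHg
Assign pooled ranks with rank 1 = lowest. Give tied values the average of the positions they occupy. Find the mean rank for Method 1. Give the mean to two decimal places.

4.25

Sorted (ascending): 117, 119, 119, 119, 141, 141
The 3 values of 119 occupy positions 2–4 → average rank 3.
The 2 values of 141 occupy positions 5–6 → average rank (5+6)/2 = 5.5.
Method 1 values → pooled ranks: 141→5.5, 119→3, 119→3, 141→5.5
Mean rank = (5.5 + 3 + 3 + 5.5) / 4 = 4.25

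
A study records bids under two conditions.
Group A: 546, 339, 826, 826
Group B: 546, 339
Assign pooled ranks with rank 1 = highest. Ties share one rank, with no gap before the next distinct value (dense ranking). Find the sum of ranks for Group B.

Sorted (descending): 826, 826, 546, 546, 339, 339
The 2 values of 826 share dense rank 1.
The 2 values of 546 share dense rank 2.
The 2 values of 339 share dense rank 3.
Group B values → pooled ranks: 546→2, 339→3
Rank sum = 2 + 3 = 5

5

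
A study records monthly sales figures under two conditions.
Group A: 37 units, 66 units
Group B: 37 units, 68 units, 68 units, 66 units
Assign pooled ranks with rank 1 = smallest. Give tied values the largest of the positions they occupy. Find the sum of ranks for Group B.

Sorted (ascending): 37, 37, 66, 66, 68, 68
The 2 values of 37 occupy positions 1–2 → each gets rank 2.
The 2 values of 66 occupy positions 3–4 → each gets rank 4.
The 2 values of 68 occupy positions 5–6 → each gets rank 6.
Group B values → pooled ranks: 37→2, 68→6, 68→6, 66→4
Rank sum = 2 + 6 + 6 + 4 = 18

18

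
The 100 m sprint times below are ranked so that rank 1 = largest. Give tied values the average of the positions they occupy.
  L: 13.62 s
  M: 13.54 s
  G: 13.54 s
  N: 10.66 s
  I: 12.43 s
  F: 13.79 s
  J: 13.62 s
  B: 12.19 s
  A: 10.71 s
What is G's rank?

Sorted (descending): 13.79, 13.62, 13.62, 13.54, 13.54, 12.43, 12.19, 10.71, 10.66
The 2 values of 13.62 occupy positions 2–3 → average rank (2+3)/2 = 2.5.
The 2 values of 13.54 occupy positions 4–5 → average rank (4+5)/2 = 4.5.
G has value 13.54 s → rank 4.5.

4.5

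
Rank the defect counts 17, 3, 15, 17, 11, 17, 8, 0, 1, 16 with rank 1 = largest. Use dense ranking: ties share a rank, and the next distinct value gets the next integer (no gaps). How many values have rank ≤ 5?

7

Sorted (descending): 17, 17, 17, 16, 15, 11, 8, 3, 1, 0
The 3 values of 17 share dense rank 1.
Remaining distinct values take the next consecutive integers.
Ranks ≤ 5: {1, 1, 1, 2, 3, 4, 5} → 7 values.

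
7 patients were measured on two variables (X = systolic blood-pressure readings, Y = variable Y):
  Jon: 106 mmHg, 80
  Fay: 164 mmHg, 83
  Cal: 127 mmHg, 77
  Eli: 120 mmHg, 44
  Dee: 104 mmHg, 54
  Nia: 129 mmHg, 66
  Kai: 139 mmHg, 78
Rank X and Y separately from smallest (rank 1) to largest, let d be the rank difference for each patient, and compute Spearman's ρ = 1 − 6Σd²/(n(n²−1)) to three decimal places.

Ranks of variable 1: 2, 7, 4, 3, 1, 5, 6
Ranks of variable 2: 6, 7, 4, 1, 2, 3, 5
d = r₁ − r₂: -4, 0, 0, 2, -1, 2, 1
d²: 16, 0, 0, 4, 1, 4, 1; Σd² = 26
ρ = 1 − 6·26/(7·48) = 1 − 156/336 = 0.536

0.536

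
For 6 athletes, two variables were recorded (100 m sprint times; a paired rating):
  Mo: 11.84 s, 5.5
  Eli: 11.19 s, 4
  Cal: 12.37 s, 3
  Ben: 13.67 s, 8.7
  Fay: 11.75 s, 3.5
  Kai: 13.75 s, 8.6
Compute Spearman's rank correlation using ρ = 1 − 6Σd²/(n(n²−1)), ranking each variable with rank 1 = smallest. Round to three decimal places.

0.543

Ranks of variable 1: 3, 1, 4, 5, 2, 6
Ranks of variable 2: 4, 3, 1, 6, 2, 5
d = r₁ − r₂: -1, -2, 3, -1, 0, 1
d²: 1, 4, 9, 1, 0, 1; Σd² = 16
ρ = 1 − 6·16/(6·35) = 1 − 96/210 = 0.543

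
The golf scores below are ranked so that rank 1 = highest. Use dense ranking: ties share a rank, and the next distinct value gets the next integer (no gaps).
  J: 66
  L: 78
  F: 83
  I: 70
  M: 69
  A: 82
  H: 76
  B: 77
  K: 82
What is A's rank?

Sorted (descending): 83, 82, 82, 78, 77, 76, 70, 69, 66
The 2 values of 82 share dense rank 2.
Remaining distinct values take the next consecutive integers.
A has value 82 → rank 2.

2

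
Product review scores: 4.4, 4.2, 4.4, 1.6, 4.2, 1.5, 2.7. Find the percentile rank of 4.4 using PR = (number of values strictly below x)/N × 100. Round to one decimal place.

71.4

N = 7.
Strictly below 4.4: 5. Equal to 4.4: 2.
PR = 5/7 × 100 = 71.4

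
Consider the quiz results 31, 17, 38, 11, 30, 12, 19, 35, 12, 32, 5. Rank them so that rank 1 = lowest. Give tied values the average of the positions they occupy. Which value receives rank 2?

11

Sorted (ascending): 5, 11, 12, 12, 17, 19, 30, 31, 32, 35, 38
The 2 values of 12 occupy positions 3–4 → average rank (3+4)/2 = 3.5.
Rank 2 → value 11.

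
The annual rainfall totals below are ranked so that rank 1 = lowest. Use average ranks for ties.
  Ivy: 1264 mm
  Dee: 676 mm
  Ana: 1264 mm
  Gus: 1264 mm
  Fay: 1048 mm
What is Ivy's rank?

4

Sorted (ascending): 676, 1048, 1264, 1264, 1264
The 3 values of 1264 occupy positions 3–5 → average rank 4.
Ivy has value 1264 mm → rank 4.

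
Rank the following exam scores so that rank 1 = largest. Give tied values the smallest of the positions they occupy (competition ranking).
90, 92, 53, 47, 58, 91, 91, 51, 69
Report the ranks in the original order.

4, 1, 7, 9, 6, 2, 2, 8, 5

Sorted (descending): 92, 91, 91, 90, 69, 58, 53, 51, 47
The 2 values of 91 occupy positions 2–3 → each gets rank 2.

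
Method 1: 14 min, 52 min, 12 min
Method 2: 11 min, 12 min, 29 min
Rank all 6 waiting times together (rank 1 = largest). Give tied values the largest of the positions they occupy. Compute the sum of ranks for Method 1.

Sorted (descending): 52, 29, 14, 12, 12, 11
The 2 values of 12 occupy positions 4–5 → each gets rank 5.
Method 1 values → pooled ranks: 14→3, 52→1, 12→5
Rank sum = 3 + 1 + 5 = 9

9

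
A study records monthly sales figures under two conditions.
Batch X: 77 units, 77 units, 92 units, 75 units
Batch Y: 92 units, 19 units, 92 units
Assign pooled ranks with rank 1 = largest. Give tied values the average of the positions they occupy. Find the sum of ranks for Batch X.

Sorted (descending): 92, 92, 92, 77, 77, 75, 19
The 3 values of 92 occupy positions 1–3 → average rank 2.
The 2 values of 77 occupy positions 4–5 → average rank (4+5)/2 = 4.5.
Batch X values → pooled ranks: 77→4.5, 77→4.5, 92→2, 75→6
Rank sum = 4.5 + 4.5 + 2 + 6 = 17

17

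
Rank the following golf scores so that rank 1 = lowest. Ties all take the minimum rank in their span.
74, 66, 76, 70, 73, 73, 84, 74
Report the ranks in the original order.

5, 1, 7, 2, 3, 3, 8, 5

Sorted (ascending): 66, 70, 73, 73, 74, 74, 76, 84
The 2 values of 73 occupy positions 3–4 → each gets rank 3.
The 2 values of 74 occupy positions 5–6 → each gets rank 5.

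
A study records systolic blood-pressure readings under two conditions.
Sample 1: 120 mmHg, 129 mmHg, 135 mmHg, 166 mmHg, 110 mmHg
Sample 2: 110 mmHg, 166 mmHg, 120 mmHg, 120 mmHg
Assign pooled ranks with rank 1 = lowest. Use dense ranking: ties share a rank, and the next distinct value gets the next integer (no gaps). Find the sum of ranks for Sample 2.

10

Sorted (ascending): 110, 110, 120, 120, 120, 129, 135, 166, 166
The 2 values of 110 share dense rank 1.
The 3 values of 120 share dense rank 2.
The 2 values of 166 share dense rank 5.
Remaining distinct values take the next consecutive integers.
Sample 2 values → pooled ranks: 110→1, 166→5, 120→2, 120→2
Rank sum = 1 + 5 + 2 + 2 = 10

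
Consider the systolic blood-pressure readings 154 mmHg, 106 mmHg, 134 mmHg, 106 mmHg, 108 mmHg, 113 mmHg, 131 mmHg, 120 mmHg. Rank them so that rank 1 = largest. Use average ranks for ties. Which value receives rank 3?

Sorted (descending): 154, 134, 131, 120, 113, 108, 106, 106
The 2 values of 106 occupy positions 7–8 → average rank (7+8)/2 = 7.5.
Rank 3 → value 131.

131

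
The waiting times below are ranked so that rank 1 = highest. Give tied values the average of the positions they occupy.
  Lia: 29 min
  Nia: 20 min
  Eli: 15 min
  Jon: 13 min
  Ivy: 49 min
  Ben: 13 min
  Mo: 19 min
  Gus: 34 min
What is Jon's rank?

Sorted (descending): 49, 34, 29, 20, 19, 15, 13, 13
The 2 values of 13 occupy positions 7–8 → average rank (7+8)/2 = 7.5.
Jon has value 13 min → rank 7.5.

7.5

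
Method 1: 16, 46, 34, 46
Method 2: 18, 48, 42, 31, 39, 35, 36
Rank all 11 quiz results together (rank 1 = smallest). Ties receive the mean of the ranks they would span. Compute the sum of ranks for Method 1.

24

Sorted (ascending): 16, 18, 31, 34, 35, 36, 39, 42, 46, 46, 48
The 2 values of 46 occupy positions 9–10 → average rank (9+10)/2 = 9.5.
Method 1 values → pooled ranks: 16→1, 46→9.5, 34→4, 46→9.5
Rank sum = 1 + 9.5 + 4 + 9.5 = 24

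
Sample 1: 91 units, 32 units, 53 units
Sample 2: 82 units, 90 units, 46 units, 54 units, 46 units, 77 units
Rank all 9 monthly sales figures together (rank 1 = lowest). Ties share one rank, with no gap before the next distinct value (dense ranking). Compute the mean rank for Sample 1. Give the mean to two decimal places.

Sorted (ascending): 32, 46, 46, 53, 54, 77, 82, 90, 91
The 2 values of 46 share dense rank 2.
Remaining distinct values take the next consecutive integers.
Sample 1 values → pooled ranks: 91→8, 32→1, 53→3
Mean rank = (8 + 1 + 3) / 3 = 4.00

4.00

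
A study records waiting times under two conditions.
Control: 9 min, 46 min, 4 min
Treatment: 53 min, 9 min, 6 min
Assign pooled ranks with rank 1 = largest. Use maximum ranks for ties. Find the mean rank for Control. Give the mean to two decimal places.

Sorted (descending): 53, 46, 9, 9, 6, 4
The 2 values of 9 occupy positions 3–4 → each gets rank 4.
Control values → pooled ranks: 9→4, 46→2, 4→6
Mean rank = (4 + 2 + 6) / 3 = 4.00

4.00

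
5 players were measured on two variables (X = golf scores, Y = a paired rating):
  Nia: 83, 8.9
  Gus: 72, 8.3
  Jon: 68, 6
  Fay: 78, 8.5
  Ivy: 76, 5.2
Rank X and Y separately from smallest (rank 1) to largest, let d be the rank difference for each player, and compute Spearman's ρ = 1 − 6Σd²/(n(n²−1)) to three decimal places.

Ranks of variable 1: 5, 2, 1, 4, 3
Ranks of variable 2: 5, 3, 2, 4, 1
d = r₁ − r₂: 0, -1, -1, 0, 2
d²: 0, 1, 1, 0, 4; Σd² = 6
ρ = 1 − 6·6/(5·24) = 1 − 36/120 = 0.700

0.700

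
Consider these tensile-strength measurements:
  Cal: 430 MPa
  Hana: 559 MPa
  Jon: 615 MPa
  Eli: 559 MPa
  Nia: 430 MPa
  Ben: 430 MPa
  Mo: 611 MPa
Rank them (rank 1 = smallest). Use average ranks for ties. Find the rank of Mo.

Sorted (ascending): 430, 430, 430, 559, 559, 611, 615
The 3 values of 430 occupy positions 1–3 → average rank 2.
The 2 values of 559 occupy positions 4–5 → average rank (4+5)/2 = 4.5.
Mo has value 611 MPa → rank 6.

6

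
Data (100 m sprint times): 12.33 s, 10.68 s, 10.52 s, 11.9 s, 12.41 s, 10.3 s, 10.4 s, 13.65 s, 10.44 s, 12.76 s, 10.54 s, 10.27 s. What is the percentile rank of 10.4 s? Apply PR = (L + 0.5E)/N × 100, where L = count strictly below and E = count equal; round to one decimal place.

N = 12.
Strictly below 10.4: 2. Equal to 10.4: 1.
PR = (2 + 0.5·1)/12 × 100 = 20.8

20.8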